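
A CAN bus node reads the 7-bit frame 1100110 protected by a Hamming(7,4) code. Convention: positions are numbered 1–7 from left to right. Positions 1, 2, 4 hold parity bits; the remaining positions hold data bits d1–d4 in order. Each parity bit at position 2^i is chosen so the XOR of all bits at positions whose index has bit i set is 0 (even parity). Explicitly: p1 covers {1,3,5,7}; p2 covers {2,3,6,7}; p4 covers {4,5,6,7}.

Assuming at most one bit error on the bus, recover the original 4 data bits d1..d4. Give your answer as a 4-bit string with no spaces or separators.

s1 (pos 1,3,5,7): 1⊕0⊕1⊕0 = 0
s2 (pos 2,3,6,7): 1⊕0⊕1⊕0 = 0
s4 (pos 4,5,6,7): 0⊕1⊕1⊕0 = 0
Syndrome s4…s1 = 000 → no error.
Read data bits from positions 3,5,6,7: 0110

0110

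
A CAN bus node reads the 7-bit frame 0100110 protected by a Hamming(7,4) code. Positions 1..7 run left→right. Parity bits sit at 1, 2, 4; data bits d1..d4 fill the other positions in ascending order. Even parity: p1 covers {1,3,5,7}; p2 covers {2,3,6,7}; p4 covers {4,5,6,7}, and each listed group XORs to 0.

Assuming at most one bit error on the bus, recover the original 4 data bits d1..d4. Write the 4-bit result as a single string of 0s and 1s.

0110

s1 (pos 1,3,5,7): 0⊕0⊕1⊕0 = 1
s2 (pos 2,3,6,7): 1⊕0⊕1⊕0 = 0
s4 (pos 4,5,6,7): 0⊕1⊕1⊕0 = 0
Syndrome s4…s1 = 001 → error at position 1.
Flip position 1: 0100110 → 1100110
Read data bits from positions 3,5,6,7: 0110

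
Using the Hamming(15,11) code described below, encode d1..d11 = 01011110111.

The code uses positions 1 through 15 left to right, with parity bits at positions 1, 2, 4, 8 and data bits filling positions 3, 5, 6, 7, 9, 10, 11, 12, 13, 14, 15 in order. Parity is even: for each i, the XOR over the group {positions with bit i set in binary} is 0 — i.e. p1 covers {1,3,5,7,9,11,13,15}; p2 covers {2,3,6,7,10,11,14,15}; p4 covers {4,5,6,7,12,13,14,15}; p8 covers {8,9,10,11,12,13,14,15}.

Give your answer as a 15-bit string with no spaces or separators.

Place data at non-parity positions: p1 p2 0 p4 1 0 1 p8 1 1 1 0 1 1 1
p1 (pos 1,3,5,7,9,11,13,15): XOR of data positions = 0⊕1⊕1⊕1⊕1⊕1⊕1 = 0
p2 (pos 2,3,6,7,10,11,14,15): XOR of data positions = 0⊕0⊕1⊕1⊕1⊕1⊕1 = 1
p4 (pos 4,5,6,7,12,13,14,15): XOR of data positions = 1⊕0⊕1⊕0⊕1⊕1⊕1 = 1
p8 (pos 8,9,10,11,12,13,14,15): XOR of data positions = 1⊕1⊕1⊕0⊕1⊕1⊕1 = 0
Codeword: 010110101110111

010110101110111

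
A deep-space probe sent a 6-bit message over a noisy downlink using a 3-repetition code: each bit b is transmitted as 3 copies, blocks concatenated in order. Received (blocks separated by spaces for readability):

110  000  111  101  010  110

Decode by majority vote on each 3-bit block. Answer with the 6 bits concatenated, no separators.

101101

Block 1 (110): 2 ones → 1
Block 2 (000): 0 ones → 0
Block 3 (111): 3 ones → 1
Block 4 (101): 2 ones → 1
Block 5 (010): 1 one → 0
Block 6 (110): 2 ones → 1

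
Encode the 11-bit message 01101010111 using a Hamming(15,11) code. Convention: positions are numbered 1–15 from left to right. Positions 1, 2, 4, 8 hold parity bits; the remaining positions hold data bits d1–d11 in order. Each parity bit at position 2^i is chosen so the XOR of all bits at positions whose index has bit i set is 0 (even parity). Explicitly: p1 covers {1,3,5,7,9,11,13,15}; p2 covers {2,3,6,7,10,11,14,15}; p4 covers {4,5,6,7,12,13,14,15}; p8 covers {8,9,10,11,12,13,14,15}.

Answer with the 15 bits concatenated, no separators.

Place data at non-parity positions: p1 p2 0 p4 1 1 0 p8 1 0 1 0 1 1 1
p1 (pos 1,3,5,7,9,11,13,15): XOR of data positions = 0⊕1⊕0⊕1⊕1⊕1⊕1 = 1
p2 (pos 2,3,6,7,10,11,14,15): XOR of data positions = 0⊕1⊕0⊕0⊕1⊕1⊕1 = 0
p4 (pos 4,5,6,7,12,13,14,15): XOR of data positions = 1⊕1⊕0⊕0⊕1⊕1⊕1 = 1
p8 (pos 8,9,10,11,12,13,14,15): XOR of data positions = 1⊕0⊕1⊕0⊕1⊕1⊕1 = 1
Codeword: 100111011010111

100111011010111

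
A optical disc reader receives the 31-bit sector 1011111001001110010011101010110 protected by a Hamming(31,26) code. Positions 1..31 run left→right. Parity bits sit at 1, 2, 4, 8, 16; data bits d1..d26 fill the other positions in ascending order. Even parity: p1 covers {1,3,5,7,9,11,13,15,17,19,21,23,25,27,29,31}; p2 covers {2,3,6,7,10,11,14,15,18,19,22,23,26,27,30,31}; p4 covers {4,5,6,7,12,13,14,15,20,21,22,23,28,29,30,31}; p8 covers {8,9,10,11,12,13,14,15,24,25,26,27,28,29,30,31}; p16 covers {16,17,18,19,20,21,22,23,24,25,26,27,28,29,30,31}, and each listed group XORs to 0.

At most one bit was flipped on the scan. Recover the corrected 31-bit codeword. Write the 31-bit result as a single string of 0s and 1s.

s1 (pos 1,3,5,7,9,11,13,15,17,19,21,23,25,27,29,31): 1⊕1⊕1⊕1⊕0⊕0⊕1⊕1⊕0⊕0⊕1⊕1⊕1⊕1⊕1⊕0 = 1
s2 (pos 2,3,6,7,10,11,14,15,18,19,22,23,26,27,30,31): 0⊕1⊕1⊕1⊕1⊕0⊕1⊕1⊕1⊕0⊕1⊕1⊕0⊕1⊕1⊕0 = 1
s4 (pos 4,5,6,7,12,13,14,15,20,21,22,23,28,29,30,31): 1⊕1⊕1⊕1⊕0⊕1⊕1⊕1⊕0⊕1⊕1⊕1⊕0⊕1⊕1⊕0 = 0
s8 (pos 8,9,10,11,12,13,14,15,24,25,26,27,28,29,30,31): 0⊕0⊕1⊕0⊕0⊕1⊕1⊕1⊕0⊕1⊕0⊕1⊕0⊕1⊕1⊕0 = 0
s16 (pos 16,17,18,19,20,21,22,23,24,25,26,27,28,29,30,31): 0⊕0⊕1⊕0⊕0⊕1⊕1⊕1⊕0⊕1⊕0⊕1⊕0⊕1⊕1⊕0 = 0
Syndrome s16…s1 = 00011 → error at position 3.
Flip position 3: 1011111001001110010011101010110 → 1001111001001110010011101010110

1001111001001110010011101010110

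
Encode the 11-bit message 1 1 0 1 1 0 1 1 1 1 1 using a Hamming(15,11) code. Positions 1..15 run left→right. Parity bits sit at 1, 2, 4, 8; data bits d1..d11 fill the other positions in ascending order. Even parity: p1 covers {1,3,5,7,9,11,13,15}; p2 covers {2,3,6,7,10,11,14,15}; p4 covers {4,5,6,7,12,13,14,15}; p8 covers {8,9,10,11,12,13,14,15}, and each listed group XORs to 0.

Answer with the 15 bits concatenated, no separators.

111010101011111

Place data at non-parity positions: p1 p2 1 p4 1 0 1 p8 1 0 1 1 1 1 1
p1 (pos 1,3,5,7,9,11,13,15): XOR of data positions = 1⊕1⊕1⊕1⊕1⊕1⊕1 = 1
p2 (pos 2,3,6,7,10,11,14,15): XOR of data positions = 1⊕0⊕1⊕0⊕1⊕1⊕1 = 1
p4 (pos 4,5,6,7,12,13,14,15): XOR of data positions = 1⊕0⊕1⊕1⊕1⊕1⊕1 = 0
p8 (pos 8,9,10,11,12,13,14,15): XOR of data positions = 1⊕0⊕1⊕1⊕1⊕1⊕1 = 0
Codeword: 111010101011111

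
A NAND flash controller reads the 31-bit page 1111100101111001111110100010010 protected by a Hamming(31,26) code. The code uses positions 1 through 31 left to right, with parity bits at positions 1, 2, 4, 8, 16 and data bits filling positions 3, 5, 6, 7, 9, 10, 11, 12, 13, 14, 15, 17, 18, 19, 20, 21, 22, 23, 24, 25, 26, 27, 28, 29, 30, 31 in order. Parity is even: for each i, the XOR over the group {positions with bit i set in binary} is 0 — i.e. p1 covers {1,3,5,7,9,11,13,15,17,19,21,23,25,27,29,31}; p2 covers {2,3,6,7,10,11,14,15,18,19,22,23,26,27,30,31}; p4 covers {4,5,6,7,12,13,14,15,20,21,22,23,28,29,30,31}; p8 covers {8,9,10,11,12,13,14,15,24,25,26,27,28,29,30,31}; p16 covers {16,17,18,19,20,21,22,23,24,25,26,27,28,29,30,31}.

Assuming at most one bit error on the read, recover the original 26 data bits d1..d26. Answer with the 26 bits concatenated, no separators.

11000111100111110100110010

s1 (pos 1,3,5,7,9,11,13,15,17,19,21,23,25,27,29,31): 1⊕1⊕1⊕0⊕0⊕1⊕1⊕0⊕1⊕1⊕1⊕1⊕0⊕1⊕0⊕0 = 0
s2 (pos 2,3,6,7,10,11,14,15,18,19,22,23,26,27,30,31): 1⊕1⊕0⊕0⊕1⊕1⊕0⊕0⊕1⊕1⊕0⊕1⊕0⊕1⊕1⊕0 = 1
s4 (pos 4,5,6,7,12,13,14,15,20,21,22,23,28,29,30,31): 1⊕1⊕0⊕0⊕1⊕1⊕0⊕0⊕1⊕1⊕0⊕1⊕0⊕0⊕1⊕0 = 0
s8 (pos 8,9,10,11,12,13,14,15,24,25,26,27,28,29,30,31): 1⊕0⊕1⊕1⊕1⊕1⊕0⊕0⊕0⊕0⊕0⊕1⊕0⊕0⊕1⊕0 = 1
s16 (pos 16,17,18,19,20,21,22,23,24,25,26,27,28,29,30,31): 1⊕1⊕1⊕1⊕1⊕1⊕0⊕1⊕0⊕0⊕0⊕1⊕0⊕0⊕1⊕0 = 1
Syndrome s16…s1 = 11010 → error at position 26.
Flip position 26: 1111100101111001111110100010010 → 1111100101111001111110100110010
Read data bits from positions 3,5,6,7,9,10,11,12,13,14,15,17,18,19,20,21,22,23,24,25,26,27,28,29,30,31: 11000111100111110100110010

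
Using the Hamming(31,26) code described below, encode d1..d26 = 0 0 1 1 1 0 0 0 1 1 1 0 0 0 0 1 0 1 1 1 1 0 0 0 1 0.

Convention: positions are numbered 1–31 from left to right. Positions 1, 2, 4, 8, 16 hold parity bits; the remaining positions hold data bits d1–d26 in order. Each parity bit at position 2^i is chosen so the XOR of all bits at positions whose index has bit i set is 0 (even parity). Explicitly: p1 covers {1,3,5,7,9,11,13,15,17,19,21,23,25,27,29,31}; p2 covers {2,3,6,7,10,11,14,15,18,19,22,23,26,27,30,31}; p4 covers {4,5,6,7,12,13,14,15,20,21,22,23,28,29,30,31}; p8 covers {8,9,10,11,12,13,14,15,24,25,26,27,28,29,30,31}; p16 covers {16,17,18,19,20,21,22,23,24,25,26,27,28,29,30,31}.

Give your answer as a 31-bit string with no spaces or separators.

1100011010001110000010111100010

Place data at non-parity positions: p1 p2 0 p4 0 1 1 p8 1 0 0 0 1 1 1 p16 0 0 0 0 1 0 1 1 1 1 0 0 0 1 0
p1 (pos 1,3,5,7,9,11,13,15,17,19,21,23,25,27,29,31): XOR of data positions = 0⊕0⊕1⊕1⊕0⊕1⊕1⊕0⊕0⊕1⊕1⊕1⊕0⊕0⊕0 = 1
p2 (pos 2,3,6,7,10,11,14,15,18,19,22,23,26,27,30,31): XOR of data positions = 0⊕1⊕1⊕0⊕0⊕1⊕1⊕0⊕0⊕0⊕1⊕1⊕0⊕1⊕0 = 1
p4 (pos 4,5,6,7,12,13,14,15,20,21,22,23,28,29,30,31): XOR of data positions = 0⊕1⊕1⊕0⊕1⊕1⊕1⊕0⊕1⊕0⊕1⊕0⊕0⊕1⊕0 = 0
p8 (pos 8,9,10,11,12,13,14,15,24,25,26,27,28,29,30,31): XOR of data positions = 1⊕0⊕0⊕0⊕1⊕1⊕1⊕1⊕1⊕1⊕0⊕0⊕0⊕1⊕0 = 0
p16 (pos 16,17,18,19,20,21,22,23,24,25,26,27,28,29,30,31): XOR of data positions = 0⊕0⊕0⊕0⊕1⊕0⊕1⊕1⊕1⊕1⊕0⊕0⊕0⊕1⊕0 = 0
Codeword: 1100011010001110000010111100010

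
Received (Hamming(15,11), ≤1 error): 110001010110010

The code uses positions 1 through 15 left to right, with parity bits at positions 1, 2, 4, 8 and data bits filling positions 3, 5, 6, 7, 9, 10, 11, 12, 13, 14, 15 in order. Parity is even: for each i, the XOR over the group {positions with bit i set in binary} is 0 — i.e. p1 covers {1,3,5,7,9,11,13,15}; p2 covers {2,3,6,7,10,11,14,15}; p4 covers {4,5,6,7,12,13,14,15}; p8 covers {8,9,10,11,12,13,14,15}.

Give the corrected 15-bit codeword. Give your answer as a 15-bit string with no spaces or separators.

s1 (pos 1,3,5,7,9,11,13,15): 1⊕0⊕0⊕0⊕0⊕1⊕0⊕0 = 0
s2 (pos 2,3,6,7,10,11,14,15): 1⊕0⊕1⊕0⊕1⊕1⊕1⊕0 = 1
s4 (pos 4,5,6,7,12,13,14,15): 0⊕0⊕1⊕0⊕0⊕0⊕1⊕0 = 0
s8 (pos 8,9,10,11,12,13,14,15): 1⊕0⊕1⊕1⊕0⊕0⊕1⊕0 = 0
Syndrome s8…s1 = 0010 → error at position 2.
Flip position 2: 110001010110010 → 100001010110010

100001010110010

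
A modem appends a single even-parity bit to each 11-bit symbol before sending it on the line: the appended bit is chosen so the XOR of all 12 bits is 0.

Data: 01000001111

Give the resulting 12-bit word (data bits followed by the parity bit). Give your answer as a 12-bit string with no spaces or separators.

XOR of the 11 data bits: 0⊕1⊕0⊕0⊕0⊕0⊕0⊕1⊕1⊕1⊕1 = 1
Parity bit = 1 (so all 12 bits XOR to 0).

010000011111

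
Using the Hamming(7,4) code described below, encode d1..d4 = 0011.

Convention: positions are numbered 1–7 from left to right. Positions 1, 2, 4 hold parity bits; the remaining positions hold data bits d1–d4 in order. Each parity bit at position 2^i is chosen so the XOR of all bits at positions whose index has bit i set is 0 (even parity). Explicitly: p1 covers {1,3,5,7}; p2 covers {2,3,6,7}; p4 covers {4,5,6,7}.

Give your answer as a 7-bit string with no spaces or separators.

Place data at non-parity positions: p1 p2 0 p4 0 1 1
p1 (pos 1,3,5,7): XOR of data positions = 0⊕0⊕1 = 1
p2 (pos 2,3,6,7): XOR of data positions = 0⊕1⊕1 = 0
p4 (pos 4,5,6,7): XOR of data positions = 0⊕1⊕1 = 0
Codeword: 1000011

1000011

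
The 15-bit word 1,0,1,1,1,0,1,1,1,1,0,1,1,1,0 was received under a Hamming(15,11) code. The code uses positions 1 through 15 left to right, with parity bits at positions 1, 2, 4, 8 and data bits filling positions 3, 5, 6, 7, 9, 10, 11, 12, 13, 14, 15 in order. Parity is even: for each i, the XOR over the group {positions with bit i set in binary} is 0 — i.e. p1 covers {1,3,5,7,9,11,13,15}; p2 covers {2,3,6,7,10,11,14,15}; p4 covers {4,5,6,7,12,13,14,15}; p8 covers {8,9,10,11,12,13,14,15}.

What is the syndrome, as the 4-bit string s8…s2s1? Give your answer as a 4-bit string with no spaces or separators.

0000

s1 (pos 1,3,5,7,9,11,13,15): 1⊕1⊕1⊕1⊕1⊕0⊕1⊕0 = 0
s2 (pos 2,3,6,7,10,11,14,15): 0⊕1⊕0⊕1⊕1⊕0⊕1⊕0 = 0
s4 (pos 4,5,6,7,12,13,14,15): 1⊕1⊕0⊕1⊕1⊕1⊕1⊕0 = 0
s8 (pos 8,9,10,11,12,13,14,15): 1⊕1⊕1⊕0⊕1⊕1⊕1⊕0 = 0
Syndrome s8…s1 = 0000 → no error.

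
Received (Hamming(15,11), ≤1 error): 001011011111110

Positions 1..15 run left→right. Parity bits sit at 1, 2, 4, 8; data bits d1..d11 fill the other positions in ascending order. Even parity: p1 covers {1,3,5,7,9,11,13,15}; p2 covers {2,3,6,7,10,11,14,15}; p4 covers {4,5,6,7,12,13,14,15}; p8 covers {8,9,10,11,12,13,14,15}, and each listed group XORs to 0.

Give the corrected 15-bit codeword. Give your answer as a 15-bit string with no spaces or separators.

s1 (pos 1,3,5,7,9,11,13,15): 0⊕1⊕1⊕0⊕1⊕1⊕1⊕0 = 1
s2 (pos 2,3,6,7,10,11,14,15): 0⊕1⊕1⊕0⊕1⊕1⊕1⊕0 = 1
s4 (pos 4,5,6,7,12,13,14,15): 0⊕1⊕1⊕0⊕1⊕1⊕1⊕0 = 1
s8 (pos 8,9,10,11,12,13,14,15): 1⊕1⊕1⊕1⊕1⊕1⊕1⊕0 = 1
Syndrome s8…s1 = 1111 → error at position 15.
Flip position 15: 001011011111110 → 001011011111111

001011011111111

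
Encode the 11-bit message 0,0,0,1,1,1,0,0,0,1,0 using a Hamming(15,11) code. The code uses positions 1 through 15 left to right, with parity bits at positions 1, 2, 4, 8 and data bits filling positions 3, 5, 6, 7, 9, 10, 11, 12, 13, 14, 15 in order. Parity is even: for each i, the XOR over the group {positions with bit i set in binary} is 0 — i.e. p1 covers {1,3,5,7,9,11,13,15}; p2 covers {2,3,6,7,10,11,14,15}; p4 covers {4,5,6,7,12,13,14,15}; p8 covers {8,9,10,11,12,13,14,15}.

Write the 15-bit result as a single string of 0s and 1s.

Place data at non-parity positions: p1 p2 0 p4 0 0 1 p8 1 1 0 0 0 1 0
p1 (pos 1,3,5,7,9,11,13,15): XOR of data positions = 0⊕0⊕1⊕1⊕0⊕0⊕0 = 0
p2 (pos 2,3,6,7,10,11,14,15): XOR of data positions = 0⊕0⊕1⊕1⊕0⊕1⊕0 = 1
p4 (pos 4,5,6,7,12,13,14,15): XOR of data positions = 0⊕0⊕1⊕0⊕0⊕1⊕0 = 0
p8 (pos 8,9,10,11,12,13,14,15): XOR of data positions = 1⊕1⊕0⊕0⊕0⊕1⊕0 = 1
Codeword: 010000111100010

010000111100010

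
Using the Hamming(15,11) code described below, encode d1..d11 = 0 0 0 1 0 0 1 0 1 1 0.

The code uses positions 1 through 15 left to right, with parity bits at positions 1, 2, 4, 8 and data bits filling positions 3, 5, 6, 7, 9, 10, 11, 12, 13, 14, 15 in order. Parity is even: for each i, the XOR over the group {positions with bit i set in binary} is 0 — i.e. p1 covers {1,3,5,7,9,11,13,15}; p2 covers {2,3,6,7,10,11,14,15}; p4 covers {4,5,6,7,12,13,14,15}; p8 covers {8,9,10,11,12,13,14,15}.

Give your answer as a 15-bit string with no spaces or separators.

110100110010110

Place data at non-parity positions: p1 p2 0 p4 0 0 1 p8 0 0 1 0 1 1 0
p1 (pos 1,3,5,7,9,11,13,15): XOR of data positions = 0⊕0⊕1⊕0⊕1⊕1⊕0 = 1
p2 (pos 2,3,6,7,10,11,14,15): XOR of data positions = 0⊕0⊕1⊕0⊕1⊕1⊕0 = 1
p4 (pos 4,5,6,7,12,13,14,15): XOR of data positions = 0⊕0⊕1⊕0⊕1⊕1⊕0 = 1
p8 (pos 8,9,10,11,12,13,14,15): XOR of data positions = 0⊕0⊕1⊕0⊕1⊕1⊕0 = 1
Codeword: 110100110010110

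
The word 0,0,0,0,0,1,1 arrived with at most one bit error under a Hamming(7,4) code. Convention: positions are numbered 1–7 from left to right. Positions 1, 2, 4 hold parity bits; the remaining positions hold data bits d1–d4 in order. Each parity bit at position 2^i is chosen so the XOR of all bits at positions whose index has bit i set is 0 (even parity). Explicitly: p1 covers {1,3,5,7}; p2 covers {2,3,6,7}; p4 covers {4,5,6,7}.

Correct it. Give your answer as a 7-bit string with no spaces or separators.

s1 (pos 1,3,5,7): 0⊕0⊕0⊕1 = 1
s2 (pos 2,3,6,7): 0⊕0⊕1⊕1 = 0
s4 (pos 4,5,6,7): 0⊕0⊕1⊕1 = 0
Syndrome s4…s1 = 001 → error at position 1.
Flip position 1: 0000011 → 1000011

1000011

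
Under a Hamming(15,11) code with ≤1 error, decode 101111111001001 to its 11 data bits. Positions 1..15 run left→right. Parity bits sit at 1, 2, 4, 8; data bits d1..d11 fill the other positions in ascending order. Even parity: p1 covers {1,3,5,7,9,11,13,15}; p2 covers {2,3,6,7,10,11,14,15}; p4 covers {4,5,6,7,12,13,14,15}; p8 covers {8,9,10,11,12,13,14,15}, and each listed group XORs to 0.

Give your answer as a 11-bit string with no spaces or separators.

s1 (pos 1,3,5,7,9,11,13,15): 1⊕1⊕1⊕1⊕1⊕0⊕0⊕1 = 0
s2 (pos 2,3,6,7,10,11,14,15): 0⊕1⊕1⊕1⊕0⊕0⊕0⊕1 = 0
s4 (pos 4,5,6,7,12,13,14,15): 1⊕1⊕1⊕1⊕1⊕0⊕0⊕1 = 0
s8 (pos 8,9,10,11,12,13,14,15): 1⊕1⊕0⊕0⊕1⊕0⊕0⊕1 = 0
Syndrome s8…s1 = 0000 → no error.
Read data bits from positions 3,5,6,7,9,10,11,12,13,14,15: 11111001001

11111001001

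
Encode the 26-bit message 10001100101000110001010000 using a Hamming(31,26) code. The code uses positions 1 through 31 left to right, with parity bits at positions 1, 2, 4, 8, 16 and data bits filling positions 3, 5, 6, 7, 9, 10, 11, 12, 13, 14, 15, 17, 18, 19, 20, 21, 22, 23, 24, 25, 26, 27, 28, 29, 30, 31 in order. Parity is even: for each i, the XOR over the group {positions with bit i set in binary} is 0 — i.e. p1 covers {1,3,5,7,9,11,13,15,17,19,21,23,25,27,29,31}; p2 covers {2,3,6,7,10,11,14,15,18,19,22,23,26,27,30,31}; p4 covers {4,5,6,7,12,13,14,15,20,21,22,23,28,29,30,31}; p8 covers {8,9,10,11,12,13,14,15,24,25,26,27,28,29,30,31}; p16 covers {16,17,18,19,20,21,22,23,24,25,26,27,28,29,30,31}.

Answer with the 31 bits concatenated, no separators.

1010000011001010000110001010000

Place data at non-parity positions: p1 p2 1 p4 0 0 0 p8 1 1 0 0 1 0 1 p16 0 0 0 1 1 0 0 0 1 0 1 0 0 0 0
p1 (pos 1,3,5,7,9,11,13,15,17,19,21,23,25,27,29,31): XOR of data positions = 1⊕0⊕0⊕1⊕0⊕1⊕1⊕0⊕0⊕1⊕0⊕1⊕1⊕0⊕0 = 1
p2 (pos 2,3,6,7,10,11,14,15,18,19,22,23,26,27,30,31): XOR of data positions = 1⊕0⊕0⊕1⊕0⊕0⊕1⊕0⊕0⊕0⊕0⊕0⊕1⊕0⊕0 = 0
p4 (pos 4,5,6,7,12,13,14,15,20,21,22,23,28,29,30,31): XOR of data positions = 0⊕0⊕0⊕0⊕1⊕0⊕1⊕1⊕1⊕0⊕0⊕0⊕0⊕0⊕0 = 0
p8 (pos 8,9,10,11,12,13,14,15,24,25,26,27,28,29,30,31): XOR of data positions = 1⊕1⊕0⊕0⊕1⊕0⊕1⊕0⊕1⊕0⊕1⊕0⊕0⊕0⊕0 = 0
p16 (pos 16,17,18,19,20,21,22,23,24,25,26,27,28,29,30,31): XOR of data positions = 0⊕0⊕0⊕1⊕1⊕0⊕0⊕0⊕1⊕0⊕1⊕0⊕0⊕0⊕0 = 0
Codeword: 1010000011001010000110001010000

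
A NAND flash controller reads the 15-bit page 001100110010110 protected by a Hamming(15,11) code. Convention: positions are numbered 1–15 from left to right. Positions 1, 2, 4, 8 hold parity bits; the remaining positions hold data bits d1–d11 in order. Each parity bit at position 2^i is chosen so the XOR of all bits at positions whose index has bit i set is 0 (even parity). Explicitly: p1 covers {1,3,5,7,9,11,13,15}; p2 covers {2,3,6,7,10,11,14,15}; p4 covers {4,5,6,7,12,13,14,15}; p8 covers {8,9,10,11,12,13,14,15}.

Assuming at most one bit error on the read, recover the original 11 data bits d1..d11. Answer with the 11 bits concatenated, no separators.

s1 (pos 1,3,5,7,9,11,13,15): 0⊕1⊕0⊕1⊕0⊕1⊕1⊕0 = 0
s2 (pos 2,3,6,7,10,11,14,15): 0⊕1⊕0⊕1⊕0⊕1⊕1⊕0 = 0
s4 (pos 4,5,6,7,12,13,14,15): 1⊕0⊕0⊕1⊕0⊕1⊕1⊕0 = 0
s8 (pos 8,9,10,11,12,13,14,15): 1⊕0⊕0⊕1⊕0⊕1⊕1⊕0 = 0
Syndrome s8…s1 = 0000 → no error.
Read data bits from positions 3,5,6,7,9,10,11,12,13,14,15: 10010010110

10010010110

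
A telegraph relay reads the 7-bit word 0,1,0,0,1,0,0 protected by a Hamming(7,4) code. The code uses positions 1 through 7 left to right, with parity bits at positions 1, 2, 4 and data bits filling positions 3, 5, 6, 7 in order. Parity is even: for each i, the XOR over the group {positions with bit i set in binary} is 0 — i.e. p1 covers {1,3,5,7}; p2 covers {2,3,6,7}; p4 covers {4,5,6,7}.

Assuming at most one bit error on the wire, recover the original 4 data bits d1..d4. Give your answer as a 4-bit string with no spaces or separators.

s1 (pos 1,3,5,7): 0⊕0⊕1⊕0 = 1
s2 (pos 2,3,6,7): 1⊕0⊕0⊕0 = 1
s4 (pos 4,5,6,7): 0⊕1⊕0⊕0 = 1
Syndrome s4…s1 = 111 → error at position 7.
Flip position 7: 0100100 → 0100101
Read data bits from positions 3,5,6,7: 0101

0101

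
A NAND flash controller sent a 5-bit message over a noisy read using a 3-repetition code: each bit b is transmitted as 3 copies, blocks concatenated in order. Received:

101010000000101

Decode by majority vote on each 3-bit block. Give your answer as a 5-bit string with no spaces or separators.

10001

Block 1 (101): 2 ones → 1
Block 2 (010): 1 one → 0
Block 3 (000): 0 ones → 0
Block 4 (000): 0 ones → 0
Block 5 (101): 2 ones → 1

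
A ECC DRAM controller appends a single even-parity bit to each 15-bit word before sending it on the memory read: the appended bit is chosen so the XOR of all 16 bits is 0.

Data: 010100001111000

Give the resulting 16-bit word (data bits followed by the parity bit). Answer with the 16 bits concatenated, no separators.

XOR of the 15 data bits: 0⊕1⊕0⊕1⊕0⊕0⊕0⊕0⊕1⊕1⊕1⊕1⊕0⊕0⊕0 = 0
Parity bit = 0 (so all 16 bits XOR to 0).

0101000011110000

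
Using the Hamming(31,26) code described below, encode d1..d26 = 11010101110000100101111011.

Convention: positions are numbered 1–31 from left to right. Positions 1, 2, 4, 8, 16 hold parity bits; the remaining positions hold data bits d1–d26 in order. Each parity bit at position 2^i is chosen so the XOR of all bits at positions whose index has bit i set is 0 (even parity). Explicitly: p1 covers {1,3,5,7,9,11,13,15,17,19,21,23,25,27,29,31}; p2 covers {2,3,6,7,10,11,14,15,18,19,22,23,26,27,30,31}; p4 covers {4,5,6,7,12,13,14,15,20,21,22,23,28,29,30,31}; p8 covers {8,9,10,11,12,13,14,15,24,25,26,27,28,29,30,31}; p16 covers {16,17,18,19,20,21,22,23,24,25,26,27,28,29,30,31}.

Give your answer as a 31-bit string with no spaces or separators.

Place data at non-parity positions: p1 p2 1 p4 1 0 1 p8 0 1 0 1 1 1 0 p16 0 0 0 1 0 0 1 0 1 1 1 1 0 1 1
p1 (pos 1,3,5,7,9,11,13,15,17,19,21,23,25,27,29,31): XOR of data positions = 1⊕1⊕1⊕0⊕0⊕1⊕0⊕0⊕0⊕0⊕1⊕1⊕1⊕0⊕1 = 0
p2 (pos 2,3,6,7,10,11,14,15,18,19,22,23,26,27,30,31): XOR of data positions = 1⊕0⊕1⊕1⊕0⊕1⊕0⊕0⊕0⊕0⊕1⊕1⊕1⊕1⊕1 = 1
p4 (pos 4,5,6,7,12,13,14,15,20,21,22,23,28,29,30,31): XOR of data positions = 1⊕0⊕1⊕1⊕1⊕1⊕0⊕1⊕0⊕0⊕1⊕1⊕0⊕1⊕1 = 0
p8 (pos 8,9,10,11,12,13,14,15,24,25,26,27,28,29,30,31): XOR of data positions = 0⊕1⊕0⊕1⊕1⊕1⊕0⊕0⊕1⊕1⊕1⊕1⊕0⊕1⊕1 = 0
p16 (pos 16,17,18,19,20,21,22,23,24,25,26,27,28,29,30,31): XOR of data positions = 0⊕0⊕0⊕1⊕0⊕0⊕1⊕0⊕1⊕1⊕1⊕1⊕0⊕1⊕1 = 0
Codeword: 0110101001011100000100101111011

0110101001011100000100101111011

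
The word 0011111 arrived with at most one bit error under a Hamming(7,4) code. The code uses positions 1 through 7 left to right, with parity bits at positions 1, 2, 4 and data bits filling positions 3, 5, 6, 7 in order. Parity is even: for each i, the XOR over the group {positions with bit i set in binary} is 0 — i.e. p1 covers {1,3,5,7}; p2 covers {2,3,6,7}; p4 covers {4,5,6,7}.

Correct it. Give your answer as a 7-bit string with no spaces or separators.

0001111

s1 (pos 1,3,5,7): 0⊕1⊕1⊕1 = 1
s2 (pos 2,3,6,7): 0⊕1⊕1⊕1 = 1
s4 (pos 4,5,6,7): 1⊕1⊕1⊕1 = 0
Syndrome s4…s1 = 011 → error at position 3.
Flip position 3: 0011111 → 0001111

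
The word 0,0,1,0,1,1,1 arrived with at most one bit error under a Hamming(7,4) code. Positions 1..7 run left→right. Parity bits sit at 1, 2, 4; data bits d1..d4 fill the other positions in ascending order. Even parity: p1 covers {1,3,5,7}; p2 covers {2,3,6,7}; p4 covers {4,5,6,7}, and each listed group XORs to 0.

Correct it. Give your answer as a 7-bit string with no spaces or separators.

s1 (pos 1,3,5,7): 0⊕1⊕1⊕1 = 1
s2 (pos 2,3,6,7): 0⊕1⊕1⊕1 = 1
s4 (pos 4,5,6,7): 0⊕1⊕1⊕1 = 1
Syndrome s4…s1 = 111 → error at position 7.
Flip position 7: 0010111 → 0010110

0010110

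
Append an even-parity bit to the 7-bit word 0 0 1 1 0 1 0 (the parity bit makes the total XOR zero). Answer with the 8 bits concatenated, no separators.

XOR of the 7 data bits: 0⊕0⊕1⊕1⊕0⊕1⊕0 = 1
Parity bit = 1 (so all 8 bits XOR to 0).

00110101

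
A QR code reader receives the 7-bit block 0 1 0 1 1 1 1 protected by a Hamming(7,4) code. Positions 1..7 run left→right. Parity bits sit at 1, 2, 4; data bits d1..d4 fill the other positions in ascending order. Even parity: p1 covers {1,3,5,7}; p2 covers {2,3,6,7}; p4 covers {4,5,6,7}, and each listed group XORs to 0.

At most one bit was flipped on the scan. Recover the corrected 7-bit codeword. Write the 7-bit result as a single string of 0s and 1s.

s1 (pos 1,3,5,7): 0⊕0⊕1⊕1 = 0
s2 (pos 2,3,6,7): 1⊕0⊕1⊕1 = 1
s4 (pos 4,5,6,7): 1⊕1⊕1⊕1 = 0
Syndrome s4…s1 = 010 → error at position 2.
Flip position 2: 0101111 → 0001111

0001111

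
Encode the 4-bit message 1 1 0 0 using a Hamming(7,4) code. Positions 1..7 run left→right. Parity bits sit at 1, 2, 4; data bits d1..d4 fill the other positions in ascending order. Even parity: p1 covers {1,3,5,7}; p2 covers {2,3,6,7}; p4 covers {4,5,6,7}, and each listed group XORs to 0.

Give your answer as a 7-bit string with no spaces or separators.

0111100

Place data at non-parity positions: p1 p2 1 p4 1 0 0
p1 (pos 1,3,5,7): XOR of data positions = 1⊕1⊕0 = 0
p2 (pos 2,3,6,7): XOR of data positions = 1⊕0⊕0 = 1
p4 (pos 4,5,6,7): XOR of data positions = 1⊕0⊕0 = 1
Codeword: 0111100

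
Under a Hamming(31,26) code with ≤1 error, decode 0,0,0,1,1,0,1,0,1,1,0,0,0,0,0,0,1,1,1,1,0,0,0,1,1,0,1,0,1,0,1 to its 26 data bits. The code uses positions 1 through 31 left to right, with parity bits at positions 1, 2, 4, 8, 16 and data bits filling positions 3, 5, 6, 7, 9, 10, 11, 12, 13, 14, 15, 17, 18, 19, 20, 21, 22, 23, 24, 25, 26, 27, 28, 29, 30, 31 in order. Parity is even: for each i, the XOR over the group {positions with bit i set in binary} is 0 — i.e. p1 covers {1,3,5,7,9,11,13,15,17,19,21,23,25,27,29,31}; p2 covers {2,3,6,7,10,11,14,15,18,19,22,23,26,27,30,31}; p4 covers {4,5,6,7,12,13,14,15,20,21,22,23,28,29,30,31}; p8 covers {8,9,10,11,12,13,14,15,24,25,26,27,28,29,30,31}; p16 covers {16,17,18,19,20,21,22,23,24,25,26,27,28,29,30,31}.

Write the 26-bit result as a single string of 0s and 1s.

01011100000111100010010101

s1 (pos 1,3,5,7,9,11,13,15,17,19,21,23,25,27,29,31): 0⊕0⊕1⊕1⊕1⊕0⊕0⊕0⊕1⊕1⊕0⊕0⊕1⊕1⊕1⊕1 = 1
s2 (pos 2,3,6,7,10,11,14,15,18,19,22,23,26,27,30,31): 0⊕0⊕0⊕1⊕1⊕0⊕0⊕0⊕1⊕1⊕0⊕0⊕0⊕1⊕0⊕1 = 0
s4 (pos 4,5,6,7,12,13,14,15,20,21,22,23,28,29,30,31): 1⊕1⊕0⊕1⊕0⊕0⊕0⊕0⊕1⊕0⊕0⊕0⊕0⊕1⊕0⊕1 = 0
s8 (pos 8,9,10,11,12,13,14,15,24,25,26,27,28,29,30,31): 0⊕1⊕1⊕0⊕0⊕0⊕0⊕0⊕1⊕1⊕0⊕1⊕0⊕1⊕0⊕1 = 1
s16 (pos 16,17,18,19,20,21,22,23,24,25,26,27,28,29,30,31): 0⊕1⊕1⊕1⊕1⊕0⊕0⊕0⊕1⊕1⊕0⊕1⊕0⊕1⊕0⊕1 = 1
Syndrome s16…s1 = 11001 → error at position 25.
Flip position 25: 0001101011000000111100011010101 → 0001101011000000111100010010101
Read data bits from positions 3,5,6,7,9,10,11,12,13,14,15,17,18,19,20,21,22,23,24,25,26,27,28,29,30,31: 01011100000111100010010101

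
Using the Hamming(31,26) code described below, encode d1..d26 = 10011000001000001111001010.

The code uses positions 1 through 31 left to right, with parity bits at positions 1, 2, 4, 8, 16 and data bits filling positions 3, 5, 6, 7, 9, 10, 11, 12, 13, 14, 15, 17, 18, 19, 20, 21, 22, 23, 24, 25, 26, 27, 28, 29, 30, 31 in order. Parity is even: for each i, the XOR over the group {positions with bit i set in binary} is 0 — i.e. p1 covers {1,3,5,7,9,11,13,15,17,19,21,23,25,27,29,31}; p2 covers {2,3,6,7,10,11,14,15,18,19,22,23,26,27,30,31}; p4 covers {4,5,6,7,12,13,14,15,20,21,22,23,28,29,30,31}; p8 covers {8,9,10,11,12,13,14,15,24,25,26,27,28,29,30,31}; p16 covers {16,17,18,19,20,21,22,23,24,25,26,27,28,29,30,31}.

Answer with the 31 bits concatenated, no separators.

Place data at non-parity positions: p1 p2 1 p4 0 0 1 p8 1 0 0 0 0 0 1 p16 0 0 0 0 0 1 1 1 1 0 0 1 0 1 0
p1 (pos 1,3,5,7,9,11,13,15,17,19,21,23,25,27,29,31): XOR of data positions = 1⊕0⊕1⊕1⊕0⊕0⊕1⊕0⊕0⊕0⊕1⊕1⊕0⊕0⊕0 = 0
p2 (pos 2,3,6,7,10,11,14,15,18,19,22,23,26,27,30,31): XOR of data positions = 1⊕0⊕1⊕0⊕0⊕0⊕1⊕0⊕0⊕1⊕1⊕0⊕0⊕1⊕0 = 0
p4 (pos 4,5,6,7,12,13,14,15,20,21,22,23,28,29,30,31): XOR of data positions = 0⊕0⊕1⊕0⊕0⊕0⊕1⊕0⊕0⊕1⊕1⊕1⊕0⊕1⊕0 = 0
p8 (pos 8,9,10,11,12,13,14,15,24,25,26,27,28,29,30,31): XOR of data positions = 1⊕0⊕0⊕0⊕0⊕0⊕1⊕1⊕1⊕0⊕0⊕1⊕0⊕1⊕0 = 0
p16 (pos 16,17,18,19,20,21,22,23,24,25,26,27,28,29,30,31): XOR of data positions = 0⊕0⊕0⊕0⊕0⊕1⊕1⊕1⊕1⊕0⊕0⊕1⊕0⊕1⊕0 = 0
Codeword: 0010001010000010000001111001010

0010001010000010000001111001010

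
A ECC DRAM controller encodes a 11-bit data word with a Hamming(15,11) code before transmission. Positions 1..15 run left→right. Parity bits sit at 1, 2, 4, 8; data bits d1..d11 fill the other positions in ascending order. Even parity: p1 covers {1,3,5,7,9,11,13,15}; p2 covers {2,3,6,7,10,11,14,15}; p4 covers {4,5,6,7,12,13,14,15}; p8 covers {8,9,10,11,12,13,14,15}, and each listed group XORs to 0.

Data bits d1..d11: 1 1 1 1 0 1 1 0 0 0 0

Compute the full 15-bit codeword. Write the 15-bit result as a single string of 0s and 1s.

011111100110000

Place data at non-parity positions: p1 p2 1 p4 1 1 1 p8 0 1 1 0 0 0 0
p1 (pos 1,3,5,7,9,11,13,15): XOR of data positions = 1⊕1⊕1⊕0⊕1⊕0⊕0 = 0
p2 (pos 2,3,6,7,10,11,14,15): XOR of data positions = 1⊕1⊕1⊕1⊕1⊕0⊕0 = 1
p4 (pos 4,5,6,7,12,13,14,15): XOR of data positions = 1⊕1⊕1⊕0⊕0⊕0⊕0 = 1
p8 (pos 8,9,10,11,12,13,14,15): XOR of data positions = 0⊕1⊕1⊕0⊕0⊕0⊕0 = 0
Codeword: 011111100110000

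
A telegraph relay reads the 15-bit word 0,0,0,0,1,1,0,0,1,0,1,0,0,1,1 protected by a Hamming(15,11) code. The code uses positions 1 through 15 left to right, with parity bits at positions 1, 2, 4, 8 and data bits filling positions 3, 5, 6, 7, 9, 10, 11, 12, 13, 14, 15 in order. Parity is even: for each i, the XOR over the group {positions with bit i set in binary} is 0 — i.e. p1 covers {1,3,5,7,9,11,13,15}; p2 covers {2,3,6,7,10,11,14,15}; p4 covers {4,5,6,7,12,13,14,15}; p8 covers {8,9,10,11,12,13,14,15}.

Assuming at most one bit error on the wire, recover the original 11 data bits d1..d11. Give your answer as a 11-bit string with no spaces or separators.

s1 (pos 1,3,5,7,9,11,13,15): 0⊕0⊕1⊕0⊕1⊕1⊕0⊕1 = 0
s2 (pos 2,3,6,7,10,11,14,15): 0⊕0⊕1⊕0⊕0⊕1⊕1⊕1 = 0
s4 (pos 4,5,6,7,12,13,14,15): 0⊕1⊕1⊕0⊕0⊕0⊕1⊕1 = 0
s8 (pos 8,9,10,11,12,13,14,15): 0⊕1⊕0⊕1⊕0⊕0⊕1⊕1 = 0
Syndrome s8…s1 = 0000 → no error.
Read data bits from positions 3,5,6,7,9,10,11,12,13,14,15: 01101010011

01101010011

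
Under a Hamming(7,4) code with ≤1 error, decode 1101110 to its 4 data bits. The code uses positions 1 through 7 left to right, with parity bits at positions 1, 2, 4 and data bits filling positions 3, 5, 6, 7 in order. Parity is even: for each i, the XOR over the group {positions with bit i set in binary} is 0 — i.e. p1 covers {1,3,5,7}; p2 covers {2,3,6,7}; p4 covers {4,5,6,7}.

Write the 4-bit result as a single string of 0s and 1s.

0110

s1 (pos 1,3,5,7): 1⊕0⊕1⊕0 = 0
s2 (pos 2,3,6,7): 1⊕0⊕1⊕0 = 0
s4 (pos 4,5,6,7): 1⊕1⊕1⊕0 = 1
Syndrome s4…s1 = 100 → error at position 4.
Flip position 4: 1101110 → 1100110
Read data bits from positions 3,5,6,7: 0110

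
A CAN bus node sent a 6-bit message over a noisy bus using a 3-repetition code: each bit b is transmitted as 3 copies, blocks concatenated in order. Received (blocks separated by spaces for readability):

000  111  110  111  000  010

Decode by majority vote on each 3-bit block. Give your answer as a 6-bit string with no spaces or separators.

011100

Block 1 (000): 0 ones → 0
Block 2 (111): 3 ones → 1
Block 3 (110): 2 ones → 1
Block 4 (111): 3 ones → 1
Block 5 (000): 0 ones → 0
Block 6 (010): 1 one → 0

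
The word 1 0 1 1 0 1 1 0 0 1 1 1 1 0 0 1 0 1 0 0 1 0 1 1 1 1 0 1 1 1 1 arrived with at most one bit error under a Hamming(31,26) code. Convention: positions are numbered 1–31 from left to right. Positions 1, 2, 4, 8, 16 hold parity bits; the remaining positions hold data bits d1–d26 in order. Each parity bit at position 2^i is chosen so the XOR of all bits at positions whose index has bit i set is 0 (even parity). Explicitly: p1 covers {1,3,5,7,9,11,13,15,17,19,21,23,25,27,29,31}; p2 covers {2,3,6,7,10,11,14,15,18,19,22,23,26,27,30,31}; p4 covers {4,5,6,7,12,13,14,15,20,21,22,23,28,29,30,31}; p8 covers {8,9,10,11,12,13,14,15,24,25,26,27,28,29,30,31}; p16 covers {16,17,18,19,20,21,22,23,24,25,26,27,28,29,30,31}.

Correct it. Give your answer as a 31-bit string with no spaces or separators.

1011011001111001010010111100111

s1 (pos 1,3,5,7,9,11,13,15,17,19,21,23,25,27,29,31): 1⊕1⊕0⊕1⊕0⊕1⊕1⊕0⊕0⊕0⊕1⊕1⊕1⊕0⊕1⊕1 = 0
s2 (pos 2,3,6,7,10,11,14,15,18,19,22,23,26,27,30,31): 0⊕1⊕1⊕1⊕1⊕1⊕0⊕0⊕1⊕0⊕0⊕1⊕1⊕0⊕1⊕1 = 0
s4 (pos 4,5,6,7,12,13,14,15,20,21,22,23,28,29,30,31): 1⊕0⊕1⊕1⊕1⊕1⊕0⊕0⊕0⊕1⊕0⊕1⊕1⊕1⊕1⊕1 = 1
s8 (pos 8,9,10,11,12,13,14,15,24,25,26,27,28,29,30,31): 0⊕0⊕1⊕1⊕1⊕1⊕0⊕0⊕1⊕1⊕1⊕0⊕1⊕1⊕1⊕1 = 1
s16 (pos 16,17,18,19,20,21,22,23,24,25,26,27,28,29,30,31): 1⊕0⊕1⊕0⊕0⊕1⊕0⊕1⊕1⊕1⊕1⊕0⊕1⊕1⊕1⊕1 = 1
Syndrome s16…s1 = 11100 → error at position 28.
Flip position 28: 1011011001111001010010111101111 → 1011011001111001010010111100111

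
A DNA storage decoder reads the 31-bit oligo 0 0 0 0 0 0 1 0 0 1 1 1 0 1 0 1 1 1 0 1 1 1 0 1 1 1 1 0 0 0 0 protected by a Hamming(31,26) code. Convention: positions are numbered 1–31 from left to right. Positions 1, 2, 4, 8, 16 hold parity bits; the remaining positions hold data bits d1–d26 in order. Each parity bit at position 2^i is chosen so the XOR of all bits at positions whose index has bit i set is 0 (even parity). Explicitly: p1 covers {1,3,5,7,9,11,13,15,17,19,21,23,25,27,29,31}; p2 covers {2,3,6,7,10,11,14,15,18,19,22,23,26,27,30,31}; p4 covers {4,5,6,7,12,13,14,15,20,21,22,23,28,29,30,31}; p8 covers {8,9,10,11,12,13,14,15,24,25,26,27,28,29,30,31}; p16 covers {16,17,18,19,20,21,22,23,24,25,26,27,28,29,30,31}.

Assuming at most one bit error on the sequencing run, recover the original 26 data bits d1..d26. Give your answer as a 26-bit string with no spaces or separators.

s1 (pos 1,3,5,7,9,11,13,15,17,19,21,23,25,27,29,31): 0⊕0⊕0⊕1⊕0⊕1⊕0⊕0⊕1⊕0⊕1⊕0⊕1⊕1⊕0⊕0 = 0
s2 (pos 2,3,6,7,10,11,14,15,18,19,22,23,26,27,30,31): 0⊕0⊕0⊕1⊕1⊕1⊕1⊕0⊕1⊕0⊕1⊕0⊕1⊕1⊕0⊕0 = 0
s4 (pos 4,5,6,7,12,13,14,15,20,21,22,23,28,29,30,31): 0⊕0⊕0⊕1⊕1⊕0⊕1⊕0⊕1⊕1⊕1⊕0⊕0⊕0⊕0⊕0 = 0
s8 (pos 8,9,10,11,12,13,14,15,24,25,26,27,28,29,30,31): 0⊕0⊕1⊕1⊕1⊕0⊕1⊕0⊕1⊕1⊕1⊕1⊕0⊕0⊕0⊕0 = 0
s16 (pos 16,17,18,19,20,21,22,23,24,25,26,27,28,29,30,31): 1⊕1⊕1⊕0⊕1⊕1⊕1⊕0⊕1⊕1⊕1⊕1⊕0⊕0⊕0⊕0 = 0
Syndrome s16…s1 = 00000 → no error.
Read data bits from positions 3,5,6,7,9,10,11,12,13,14,15,17,18,19,20,21,22,23,24,25,26,27,28,29,30,31: 00010111010110111011110000

00010111010110111011110000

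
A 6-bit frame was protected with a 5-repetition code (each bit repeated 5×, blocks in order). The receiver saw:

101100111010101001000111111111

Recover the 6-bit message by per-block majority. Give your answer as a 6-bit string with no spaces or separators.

111011

Block 1 (10110): 3 ones → 1
Block 2 (01110): 3 ones → 1
Block 3 (10101): 3 ones → 1
Block 4 (00100): 1 one → 0
Block 5 (01111): 4 ones → 1
Block 6 (11111): 5 ones → 1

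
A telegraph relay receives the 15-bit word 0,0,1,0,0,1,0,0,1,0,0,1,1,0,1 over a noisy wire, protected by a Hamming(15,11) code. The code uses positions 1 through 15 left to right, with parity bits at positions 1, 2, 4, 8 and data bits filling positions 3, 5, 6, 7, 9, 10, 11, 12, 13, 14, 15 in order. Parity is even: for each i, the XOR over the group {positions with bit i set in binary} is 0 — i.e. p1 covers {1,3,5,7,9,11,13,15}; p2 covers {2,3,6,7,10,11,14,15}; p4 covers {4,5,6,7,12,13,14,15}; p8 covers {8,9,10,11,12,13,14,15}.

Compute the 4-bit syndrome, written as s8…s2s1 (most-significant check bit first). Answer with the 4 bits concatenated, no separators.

0010

s1 (pos 1,3,5,7,9,11,13,15): 0⊕1⊕0⊕0⊕1⊕0⊕1⊕1 = 0
s2 (pos 2,3,6,7,10,11,14,15): 0⊕1⊕1⊕0⊕0⊕0⊕0⊕1 = 1
s4 (pos 4,5,6,7,12,13,14,15): 0⊕0⊕1⊕0⊕1⊕1⊕0⊕1 = 0
s8 (pos 8,9,10,11,12,13,14,15): 0⊕1⊕0⊕0⊕1⊕1⊕0⊕1 = 0
Syndrome s8…s1 = 0010 → error at position 2.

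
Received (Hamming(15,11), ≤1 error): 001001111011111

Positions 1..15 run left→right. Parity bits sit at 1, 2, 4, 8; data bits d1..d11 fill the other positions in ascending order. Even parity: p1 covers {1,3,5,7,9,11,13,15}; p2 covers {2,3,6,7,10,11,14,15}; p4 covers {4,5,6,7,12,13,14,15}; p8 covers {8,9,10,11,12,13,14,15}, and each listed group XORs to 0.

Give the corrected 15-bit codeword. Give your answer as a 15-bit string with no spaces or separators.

001001101011111

s1 (pos 1,3,5,7,9,11,13,15): 0⊕1⊕0⊕1⊕1⊕1⊕1⊕1 = 0
s2 (pos 2,3,6,7,10,11,14,15): 0⊕1⊕1⊕1⊕0⊕1⊕1⊕1 = 0
s4 (pos 4,5,6,7,12,13,14,15): 0⊕0⊕1⊕1⊕1⊕1⊕1⊕1 = 0
s8 (pos 8,9,10,11,12,13,14,15): 1⊕1⊕0⊕1⊕1⊕1⊕1⊕1 = 1
Syndrome s8…s1 = 1000 → error at position 8.
Flip position 8: 001001111011111 → 001001101011111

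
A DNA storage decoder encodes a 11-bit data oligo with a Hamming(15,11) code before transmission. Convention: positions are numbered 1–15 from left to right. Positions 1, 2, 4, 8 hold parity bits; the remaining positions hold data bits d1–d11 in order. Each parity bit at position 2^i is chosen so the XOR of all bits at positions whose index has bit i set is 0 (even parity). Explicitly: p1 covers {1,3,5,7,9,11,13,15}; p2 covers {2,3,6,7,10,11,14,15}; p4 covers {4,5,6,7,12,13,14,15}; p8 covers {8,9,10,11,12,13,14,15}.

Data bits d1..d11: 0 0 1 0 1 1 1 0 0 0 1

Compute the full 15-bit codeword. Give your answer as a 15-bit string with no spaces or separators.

100001001110001

Place data at non-parity positions: p1 p2 0 p4 0 1 0 p8 1 1 1 0 0 0 1
p1 (pos 1,3,5,7,9,11,13,15): XOR of data positions = 0⊕0⊕0⊕1⊕1⊕0⊕1 = 1
p2 (pos 2,3,6,7,10,11,14,15): XOR of data positions = 0⊕1⊕0⊕1⊕1⊕0⊕1 = 0
p4 (pos 4,5,6,7,12,13,14,15): XOR of data positions = 0⊕1⊕0⊕0⊕0⊕0⊕1 = 0
p8 (pos 8,9,10,11,12,13,14,15): XOR of data positions = 1⊕1⊕1⊕0⊕0⊕0⊕1 = 0
Codeword: 100001001110001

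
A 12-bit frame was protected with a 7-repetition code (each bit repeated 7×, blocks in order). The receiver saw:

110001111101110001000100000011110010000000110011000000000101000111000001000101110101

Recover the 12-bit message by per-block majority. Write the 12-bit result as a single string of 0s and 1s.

Block 1 (1100011): 4 ones → 1
Block 2 (1110111): 6 ones → 1
Block 3 (0001000): 1 one → 0
Block 4 (1000000): 1 one → 0
Block 5 (1111001): 5 ones → 1
Block 6 (0000000): 0 ones → 0
Block 7 (1100110): 4 ones → 1
Block 8 (0000000): 0 ones → 0
Block 9 (0101000): 2 ones → 0
Block 10 (1110000): 3 ones → 0
Block 11 (0100010): 2 ones → 0
Block 12 (1110101): 5 ones → 1

110010100001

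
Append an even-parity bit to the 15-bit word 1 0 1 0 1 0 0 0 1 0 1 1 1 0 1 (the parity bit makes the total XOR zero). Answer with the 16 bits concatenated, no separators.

1010100010111010

XOR of the 15 data bits: 1⊕0⊕1⊕0⊕1⊕0⊕0⊕0⊕1⊕0⊕1⊕1⊕1⊕0⊕1 = 0
Parity bit = 0 (so all 16 bits XOR to 0).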